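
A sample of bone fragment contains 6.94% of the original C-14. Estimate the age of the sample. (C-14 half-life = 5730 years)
Age = t½ × log₂(1/ratio) = 22050 years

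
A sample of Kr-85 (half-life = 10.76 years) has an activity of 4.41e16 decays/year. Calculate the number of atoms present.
N = A/λ = 6.846e17 atoms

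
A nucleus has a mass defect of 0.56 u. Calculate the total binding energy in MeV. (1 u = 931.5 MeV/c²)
B.E. = Δm × 931.5 = 521.6 MeV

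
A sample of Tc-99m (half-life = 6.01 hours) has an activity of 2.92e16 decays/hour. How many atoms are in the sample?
N = A/λ = 2.532e17 atoms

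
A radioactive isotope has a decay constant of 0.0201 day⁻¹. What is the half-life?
t½ = ln(2)/λ = 34.48 days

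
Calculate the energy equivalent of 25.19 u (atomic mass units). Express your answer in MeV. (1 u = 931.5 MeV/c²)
E = mc² = 23460 MeV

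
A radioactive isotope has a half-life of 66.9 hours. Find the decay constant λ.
λ = ln(2)/t½ = 0.01036 hour⁻¹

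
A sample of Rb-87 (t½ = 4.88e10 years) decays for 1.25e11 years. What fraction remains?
N/N₀ = (1/2)^(t/t½) = 0.1694 = 16.9%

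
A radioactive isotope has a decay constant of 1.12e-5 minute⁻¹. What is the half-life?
t½ = ln(2)/λ = 61890 minutes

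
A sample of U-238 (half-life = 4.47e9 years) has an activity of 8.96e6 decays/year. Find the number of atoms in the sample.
N = A/λ = 5.778e16 atoms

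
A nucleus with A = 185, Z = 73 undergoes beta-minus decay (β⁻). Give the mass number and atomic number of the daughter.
Daughter: A = 185, Z = 74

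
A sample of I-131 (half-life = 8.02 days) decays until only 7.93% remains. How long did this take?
t = t½ × log₂(N₀/N) = 29.33 days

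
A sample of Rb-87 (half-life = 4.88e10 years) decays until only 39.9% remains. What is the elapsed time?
t = t½ × log₂(N₀/N) = 6.469e10 years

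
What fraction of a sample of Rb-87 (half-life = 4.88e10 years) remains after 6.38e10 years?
N/N₀ = (1/2)^(t/t½) = 0.4041 = 40.4%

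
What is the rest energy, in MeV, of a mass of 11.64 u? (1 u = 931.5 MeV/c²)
E = mc² = 10840 MeV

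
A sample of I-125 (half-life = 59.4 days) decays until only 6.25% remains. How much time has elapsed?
t = t½ × log₂(N₀/N) = 237.6 days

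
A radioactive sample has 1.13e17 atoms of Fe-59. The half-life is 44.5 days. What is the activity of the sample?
A = λN = 1.76e15 decays/day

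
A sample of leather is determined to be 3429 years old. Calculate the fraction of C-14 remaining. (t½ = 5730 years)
N/N₀ = (1/2)^(t/t½) = 0.6605 = 66%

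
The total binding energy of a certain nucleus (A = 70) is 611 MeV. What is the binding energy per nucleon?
B.E./A = 611/70 = 8.729 MeV/nucleon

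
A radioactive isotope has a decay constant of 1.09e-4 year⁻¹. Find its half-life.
t½ = ln(2)/λ = 6359 years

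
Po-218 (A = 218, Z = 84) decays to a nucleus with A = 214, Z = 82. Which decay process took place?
ΔA = -4, ΔZ = -2 ⇒ alpha decay (α)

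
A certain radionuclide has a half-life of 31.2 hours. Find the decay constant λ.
λ = ln(2)/t½ = 0.02222 hour⁻¹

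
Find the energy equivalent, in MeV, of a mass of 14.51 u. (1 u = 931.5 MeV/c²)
E = mc² = 13520 MeV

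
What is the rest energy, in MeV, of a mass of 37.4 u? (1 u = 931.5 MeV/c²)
E = mc² = 34840 MeV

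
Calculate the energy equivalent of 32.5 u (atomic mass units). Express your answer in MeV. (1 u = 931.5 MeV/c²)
E = mc² = 30270 MeV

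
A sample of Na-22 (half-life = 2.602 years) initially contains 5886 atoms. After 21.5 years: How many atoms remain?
N = N₀(1/2)^(t/t½) = 19.16 atoms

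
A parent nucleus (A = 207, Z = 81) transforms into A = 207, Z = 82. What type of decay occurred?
ΔA = 0, ΔZ = +1 ⇒ beta-minus decay (β⁻)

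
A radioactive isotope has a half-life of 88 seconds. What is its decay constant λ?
λ = ln(2)/t½ = 0.007877 second⁻¹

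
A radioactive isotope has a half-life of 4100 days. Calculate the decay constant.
λ = ln(2)/t½ = 1.691e-4 day⁻¹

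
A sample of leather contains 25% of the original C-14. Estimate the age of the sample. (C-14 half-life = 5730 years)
Age = t½ × log₂(1/ratio) = 11460 years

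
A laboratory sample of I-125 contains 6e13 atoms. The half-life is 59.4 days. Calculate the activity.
A = λN = 7.001e11 decays/day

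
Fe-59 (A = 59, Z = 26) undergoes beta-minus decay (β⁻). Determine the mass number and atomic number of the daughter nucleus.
Daughter: A = 59, Z = 27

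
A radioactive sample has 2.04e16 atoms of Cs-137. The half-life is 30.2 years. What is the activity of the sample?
A = λN = 4.682e14 decays/year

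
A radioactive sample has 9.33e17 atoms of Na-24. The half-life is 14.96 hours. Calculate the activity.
A = λN = 4.323e16 decays/hour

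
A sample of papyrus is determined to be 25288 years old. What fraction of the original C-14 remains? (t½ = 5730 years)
N/N₀ = (1/2)^(t/t½) = 0.04693 = 4.69%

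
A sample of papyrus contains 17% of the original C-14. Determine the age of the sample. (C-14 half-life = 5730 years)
Age = t½ × log₂(1/ratio) = 14650 years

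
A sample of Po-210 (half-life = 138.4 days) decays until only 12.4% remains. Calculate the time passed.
t = t½ × log₂(N₀/N) = 416.8 days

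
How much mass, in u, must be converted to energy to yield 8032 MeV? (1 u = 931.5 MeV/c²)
m = E/c² = 8.623 u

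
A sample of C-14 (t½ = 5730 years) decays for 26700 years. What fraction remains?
N/N₀ = (1/2)^(t/t½) = 0.03956 = 3.96%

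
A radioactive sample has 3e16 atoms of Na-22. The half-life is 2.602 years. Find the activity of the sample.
A = λN = 7.992e15 decays/year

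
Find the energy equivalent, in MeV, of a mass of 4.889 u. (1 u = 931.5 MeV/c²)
E = mc² = 4554 MeV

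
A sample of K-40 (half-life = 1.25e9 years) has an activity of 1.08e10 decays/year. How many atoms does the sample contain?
N = A/λ = 1.948e19 atoms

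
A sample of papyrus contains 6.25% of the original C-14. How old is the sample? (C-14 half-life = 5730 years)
Age = t½ × log₂(1/ratio) = 22920 years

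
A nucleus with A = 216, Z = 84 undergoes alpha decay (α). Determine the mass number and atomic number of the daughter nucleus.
Daughter: A = 212, Z = 82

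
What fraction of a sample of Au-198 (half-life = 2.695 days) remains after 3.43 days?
N/N₀ = (1/2)^(t/t½) = 0.4139 = 41.4%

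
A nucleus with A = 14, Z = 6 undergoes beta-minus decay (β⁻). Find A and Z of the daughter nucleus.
Daughter: A = 14, Z = 7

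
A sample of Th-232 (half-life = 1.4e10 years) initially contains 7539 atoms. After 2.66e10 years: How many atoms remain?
N = N₀(1/2)^(t/t½) = 2020 atoms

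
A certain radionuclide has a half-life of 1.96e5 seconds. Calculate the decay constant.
λ = ln(2)/t½ = 3.536e-6 second⁻¹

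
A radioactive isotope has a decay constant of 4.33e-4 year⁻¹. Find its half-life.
t½ = ln(2)/λ = 1601 years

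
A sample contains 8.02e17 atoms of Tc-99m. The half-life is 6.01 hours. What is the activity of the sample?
A = λN = 9.25e16 decays/hour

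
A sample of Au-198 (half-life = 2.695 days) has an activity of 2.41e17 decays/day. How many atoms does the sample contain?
N = A/λ = 9.37e17 atoms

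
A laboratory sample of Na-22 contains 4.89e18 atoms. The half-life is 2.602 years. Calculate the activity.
A = λN = 1.303e18 decays/year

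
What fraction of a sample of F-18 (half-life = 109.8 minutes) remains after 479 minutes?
N/N₀ = (1/2)^(t/t½) = 0.04861 = 4.86%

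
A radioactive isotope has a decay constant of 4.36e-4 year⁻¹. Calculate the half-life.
t½ = ln(2)/λ = 1590 years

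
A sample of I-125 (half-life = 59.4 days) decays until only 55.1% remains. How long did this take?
t = t½ × log₂(N₀/N) = 51.08 days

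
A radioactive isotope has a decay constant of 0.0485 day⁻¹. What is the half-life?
t½ = ln(2)/λ = 14.29 days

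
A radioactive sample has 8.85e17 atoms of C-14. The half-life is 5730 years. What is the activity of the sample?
A = λN = 1.071e14 decays/year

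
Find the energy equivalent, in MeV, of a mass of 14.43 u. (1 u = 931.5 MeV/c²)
E = mc² = 13440 MeV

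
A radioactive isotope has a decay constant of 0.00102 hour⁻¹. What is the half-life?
t½ = ln(2)/λ = 679.6 hours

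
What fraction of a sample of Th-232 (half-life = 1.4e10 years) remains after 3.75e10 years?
N/N₀ = (1/2)^(t/t½) = 0.1562 = 15.6%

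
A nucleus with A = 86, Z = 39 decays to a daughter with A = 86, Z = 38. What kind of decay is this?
ΔA = 0, ΔZ = -1 ⇒ beta-plus decay (β⁺) or electron capture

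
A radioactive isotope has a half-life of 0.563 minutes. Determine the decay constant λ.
λ = ln(2)/t½ = 1.231 minute⁻¹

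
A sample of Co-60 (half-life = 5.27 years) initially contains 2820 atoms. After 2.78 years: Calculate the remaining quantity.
N = N₀(1/2)^(t/t½) = 1956 atoms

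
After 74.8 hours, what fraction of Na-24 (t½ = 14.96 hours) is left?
N/N₀ = (1/2)^(t/t½) = 0.03125 = 3.13%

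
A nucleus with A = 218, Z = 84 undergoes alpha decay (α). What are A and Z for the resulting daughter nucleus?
Daughter: A = 214, Z = 82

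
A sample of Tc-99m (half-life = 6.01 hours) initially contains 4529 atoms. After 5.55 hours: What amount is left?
N = N₀(1/2)^(t/t½) = 2388 atoms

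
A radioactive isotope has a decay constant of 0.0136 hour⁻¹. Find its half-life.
t½ = ln(2)/λ = 50.97 hours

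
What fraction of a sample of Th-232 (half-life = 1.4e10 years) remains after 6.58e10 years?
N/N₀ = (1/2)^(t/t½) = 0.03847 = 3.85%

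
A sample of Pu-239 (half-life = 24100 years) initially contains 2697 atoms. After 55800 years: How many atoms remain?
N = N₀(1/2)^(t/t½) = 541.9 atoms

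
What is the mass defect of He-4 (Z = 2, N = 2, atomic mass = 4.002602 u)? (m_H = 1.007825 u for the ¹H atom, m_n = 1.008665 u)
Δm = Z·m_H + N·m_n − M = 0.03038 u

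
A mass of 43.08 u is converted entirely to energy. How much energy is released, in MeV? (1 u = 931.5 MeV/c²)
E = mc² = 40130 MeV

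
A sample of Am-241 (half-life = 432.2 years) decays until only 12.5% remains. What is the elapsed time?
t = t½ × log₂(N₀/N) = 1297 years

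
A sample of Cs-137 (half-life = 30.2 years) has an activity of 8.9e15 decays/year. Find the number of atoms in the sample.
N = A/λ = 3.878e17 atoms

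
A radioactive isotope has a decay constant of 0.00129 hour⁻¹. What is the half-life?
t½ = ln(2)/λ = 537.3 hours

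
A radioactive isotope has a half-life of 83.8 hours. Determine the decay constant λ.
λ = ln(2)/t½ = 0.008271 hour⁻¹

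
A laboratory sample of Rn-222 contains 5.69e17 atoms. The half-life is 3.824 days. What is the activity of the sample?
A = λN = 1.031e17 decays/day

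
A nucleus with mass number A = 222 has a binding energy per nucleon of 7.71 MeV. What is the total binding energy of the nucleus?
B.E. = 7.71 × 222 = 1712 MeV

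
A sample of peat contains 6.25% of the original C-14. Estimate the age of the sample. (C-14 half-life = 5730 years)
Age = t½ × log₂(1/ratio) = 22920 years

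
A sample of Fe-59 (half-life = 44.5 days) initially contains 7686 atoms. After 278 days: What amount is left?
N = N₀(1/2)^(t/t½) = 101.2 atoms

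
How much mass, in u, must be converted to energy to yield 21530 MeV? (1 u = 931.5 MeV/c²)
m = E/c² = 23.11 u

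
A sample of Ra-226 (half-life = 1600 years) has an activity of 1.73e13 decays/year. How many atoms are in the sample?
N = A/λ = 3.993e16 atoms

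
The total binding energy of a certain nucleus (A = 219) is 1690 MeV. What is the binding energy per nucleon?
B.E./A = 1690/219 = 7.717 MeV/nucleon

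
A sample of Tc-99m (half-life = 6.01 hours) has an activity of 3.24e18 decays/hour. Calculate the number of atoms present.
N = A/λ = 2.809e19 atoms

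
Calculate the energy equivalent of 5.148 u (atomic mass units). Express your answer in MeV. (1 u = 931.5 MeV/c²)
E = mc² = 4795 MeV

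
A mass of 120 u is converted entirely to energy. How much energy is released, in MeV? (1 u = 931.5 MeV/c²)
E = mc² = 1.118e5 MeV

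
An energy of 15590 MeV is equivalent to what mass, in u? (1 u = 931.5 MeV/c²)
m = E/c² = 16.74 u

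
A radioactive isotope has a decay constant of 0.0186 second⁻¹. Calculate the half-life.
t½ = ln(2)/λ = 37.27 seconds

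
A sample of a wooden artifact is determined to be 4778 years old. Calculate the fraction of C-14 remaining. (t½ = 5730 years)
N/N₀ = (1/2)^(t/t½) = 0.561 = 56.1%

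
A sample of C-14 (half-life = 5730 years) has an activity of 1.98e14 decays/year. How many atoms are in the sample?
N = A/λ = 1.637e18 atoms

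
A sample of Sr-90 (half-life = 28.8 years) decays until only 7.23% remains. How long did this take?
t = t½ × log₂(N₀/N) = 109.1 years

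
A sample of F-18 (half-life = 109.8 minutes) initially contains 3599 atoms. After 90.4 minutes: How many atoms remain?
N = N₀(1/2)^(t/t½) = 2034 atoms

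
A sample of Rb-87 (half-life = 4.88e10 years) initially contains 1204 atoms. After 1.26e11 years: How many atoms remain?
N = N₀(1/2)^(t/t½) = 201.1 atoms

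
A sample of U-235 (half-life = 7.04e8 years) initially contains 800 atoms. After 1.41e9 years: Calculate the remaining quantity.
N = N₀(1/2)^(t/t½) = 199.6 atoms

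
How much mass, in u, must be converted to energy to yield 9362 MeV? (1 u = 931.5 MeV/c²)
m = E/c² = 10.05 u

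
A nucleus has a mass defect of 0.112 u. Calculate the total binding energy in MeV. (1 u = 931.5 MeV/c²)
B.E. = Δm × 931.5 = 104.3 MeV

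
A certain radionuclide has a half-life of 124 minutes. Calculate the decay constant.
λ = ln(2)/t½ = 0.00559 minute⁻¹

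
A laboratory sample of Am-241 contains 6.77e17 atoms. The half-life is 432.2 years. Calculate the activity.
A = λN = 1.086e15 decays/year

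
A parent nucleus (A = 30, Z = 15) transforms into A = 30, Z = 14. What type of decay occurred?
ΔA = 0, ΔZ = -1 ⇒ beta-plus decay (β⁺) or electron capture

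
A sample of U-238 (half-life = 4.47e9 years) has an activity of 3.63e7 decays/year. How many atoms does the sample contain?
N = A/λ = 2.341e17 atoms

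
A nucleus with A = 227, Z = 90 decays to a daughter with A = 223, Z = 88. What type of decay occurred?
ΔA = -4, ΔZ = -2 ⇒ alpha decay (α)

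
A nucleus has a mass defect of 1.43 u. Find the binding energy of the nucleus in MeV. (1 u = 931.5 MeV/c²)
B.E. = Δm × 931.5 = 1332 MeV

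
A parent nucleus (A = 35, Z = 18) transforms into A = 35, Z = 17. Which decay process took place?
ΔA = 0, ΔZ = -1 ⇒ beta-plus decay (β⁺) or electron capture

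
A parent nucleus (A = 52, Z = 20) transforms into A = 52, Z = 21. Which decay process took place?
ΔA = 0, ΔZ = +1 ⇒ beta-minus decay (β⁻)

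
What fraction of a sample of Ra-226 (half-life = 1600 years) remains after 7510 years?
N/N₀ = (1/2)^(t/t½) = 0.03864 = 3.86%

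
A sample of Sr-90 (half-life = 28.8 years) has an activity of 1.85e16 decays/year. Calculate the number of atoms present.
N = A/λ = 7.687e17 atoms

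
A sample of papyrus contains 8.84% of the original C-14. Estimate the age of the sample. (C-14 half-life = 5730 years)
Age = t½ × log₂(1/ratio) = 20050 years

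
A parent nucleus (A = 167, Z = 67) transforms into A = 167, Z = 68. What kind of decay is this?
ΔA = 0, ΔZ = +1 ⇒ beta-minus decay (β⁻)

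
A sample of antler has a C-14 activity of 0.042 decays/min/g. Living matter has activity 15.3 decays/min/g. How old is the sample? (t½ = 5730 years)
Age = t½ × log₂(A₀/A) = 48760 years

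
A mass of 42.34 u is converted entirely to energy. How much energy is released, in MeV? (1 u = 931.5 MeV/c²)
E = mc² = 39440 MeV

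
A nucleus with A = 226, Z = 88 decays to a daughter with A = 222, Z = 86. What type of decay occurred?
ΔA = -4, ΔZ = -2 ⇒ alpha decay (α)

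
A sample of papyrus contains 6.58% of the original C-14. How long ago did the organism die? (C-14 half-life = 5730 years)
Age = t½ × log₂(1/ratio) = 22490 years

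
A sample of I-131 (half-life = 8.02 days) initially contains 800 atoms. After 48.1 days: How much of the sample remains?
N = N₀(1/2)^(t/t½) = 12.52 atoms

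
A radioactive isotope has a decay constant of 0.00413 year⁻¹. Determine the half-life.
t½ = ln(2)/λ = 167.8 years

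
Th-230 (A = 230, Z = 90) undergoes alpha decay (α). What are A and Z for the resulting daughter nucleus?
Daughter: A = 226, Z = 88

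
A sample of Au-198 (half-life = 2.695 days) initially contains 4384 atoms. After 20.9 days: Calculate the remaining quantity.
N = N₀(1/2)^(t/t½) = 20.29 atoms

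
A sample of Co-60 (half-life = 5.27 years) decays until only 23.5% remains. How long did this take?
t = t½ × log₂(N₀/N) = 11.01 years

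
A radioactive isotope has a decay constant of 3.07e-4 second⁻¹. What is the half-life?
t½ = ln(2)/λ = 2258 seconds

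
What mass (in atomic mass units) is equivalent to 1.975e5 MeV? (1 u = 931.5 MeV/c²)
m = E/c² = 212 u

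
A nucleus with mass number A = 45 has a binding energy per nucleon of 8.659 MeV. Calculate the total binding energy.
B.E. = 8.659 × 45 = 389.7 MeV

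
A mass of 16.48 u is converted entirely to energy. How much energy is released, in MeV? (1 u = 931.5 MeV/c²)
E = mc² = 15350 MeV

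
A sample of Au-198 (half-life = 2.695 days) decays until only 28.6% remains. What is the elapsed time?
t = t½ × log₂(N₀/N) = 4.867 days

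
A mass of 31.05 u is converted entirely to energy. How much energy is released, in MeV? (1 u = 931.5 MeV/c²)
E = mc² = 28920 MeV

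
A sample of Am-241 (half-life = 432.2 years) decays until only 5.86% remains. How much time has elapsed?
t = t½ × log₂(N₀/N) = 1769 years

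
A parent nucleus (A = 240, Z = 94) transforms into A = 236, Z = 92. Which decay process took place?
ΔA = -4, ΔZ = -2 ⇒ alpha decay (α)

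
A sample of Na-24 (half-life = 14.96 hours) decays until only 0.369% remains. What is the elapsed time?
t = t½ × log₂(N₀/N) = 120.9 hours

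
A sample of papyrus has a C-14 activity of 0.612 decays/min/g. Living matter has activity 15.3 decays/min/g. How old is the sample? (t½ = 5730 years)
Age = t½ × log₂(A₀/A) = 26610 years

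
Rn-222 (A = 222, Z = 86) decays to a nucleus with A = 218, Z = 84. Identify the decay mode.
ΔA = -4, ΔZ = -2 ⇒ alpha decay (α)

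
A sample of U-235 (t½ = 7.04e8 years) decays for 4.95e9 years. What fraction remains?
N/N₀ = (1/2)^(t/t½) = 0.007645 = 0.765%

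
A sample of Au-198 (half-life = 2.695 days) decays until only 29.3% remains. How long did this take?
t = t½ × log₂(N₀/N) = 4.773 days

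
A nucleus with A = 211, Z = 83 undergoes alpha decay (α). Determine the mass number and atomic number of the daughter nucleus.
Daughter: A = 207, Z = 81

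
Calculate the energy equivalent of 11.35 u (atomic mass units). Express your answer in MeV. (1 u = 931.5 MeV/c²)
E = mc² = 10570 MeV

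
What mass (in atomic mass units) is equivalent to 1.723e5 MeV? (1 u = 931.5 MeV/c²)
m = E/c² = 185 u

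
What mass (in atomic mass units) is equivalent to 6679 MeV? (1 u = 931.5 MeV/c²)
m = E/c² = 7.17 u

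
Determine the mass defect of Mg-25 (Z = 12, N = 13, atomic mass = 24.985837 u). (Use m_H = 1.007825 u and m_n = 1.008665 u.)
Δm = Z·m_H + N·m_n − M = 0.2207 u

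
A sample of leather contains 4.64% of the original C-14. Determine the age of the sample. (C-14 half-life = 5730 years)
Age = t½ × log₂(1/ratio) = 25380 years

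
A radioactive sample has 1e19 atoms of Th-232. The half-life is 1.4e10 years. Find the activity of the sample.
A = λN = 4.951e8 decays/year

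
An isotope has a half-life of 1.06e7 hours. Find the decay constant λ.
λ = ln(2)/t½ = 6.539e-8 hour⁻¹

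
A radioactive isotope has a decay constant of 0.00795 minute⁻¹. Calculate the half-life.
t½ = ln(2)/λ = 87.19 minutes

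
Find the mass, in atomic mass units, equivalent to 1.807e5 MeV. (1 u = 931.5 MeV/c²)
m = E/c² = 194 u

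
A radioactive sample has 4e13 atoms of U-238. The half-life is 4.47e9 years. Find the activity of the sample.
A = λN = 6203 decays/year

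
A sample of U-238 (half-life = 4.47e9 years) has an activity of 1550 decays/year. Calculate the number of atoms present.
N = A/λ = 9.996e12 atoms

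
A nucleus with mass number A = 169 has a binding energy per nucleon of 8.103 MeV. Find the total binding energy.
B.E. = 8.103 × 169 = 1369 MeV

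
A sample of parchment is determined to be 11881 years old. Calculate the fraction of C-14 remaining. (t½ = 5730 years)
N/N₀ = (1/2)^(t/t½) = 0.2376 = 23.8%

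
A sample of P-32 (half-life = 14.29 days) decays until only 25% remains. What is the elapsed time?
t = t½ × log₂(N₀/N) = 28.58 days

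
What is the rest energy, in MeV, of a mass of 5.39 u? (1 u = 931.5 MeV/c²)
E = mc² = 5021 MeV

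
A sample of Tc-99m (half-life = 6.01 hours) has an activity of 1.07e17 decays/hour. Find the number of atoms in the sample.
N = A/λ = 9.278e17 atoms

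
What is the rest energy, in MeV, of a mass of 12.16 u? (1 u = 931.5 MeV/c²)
E = mc² = 11330 MeV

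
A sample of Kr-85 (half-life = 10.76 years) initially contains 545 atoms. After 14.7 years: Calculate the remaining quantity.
N = N₀(1/2)^(t/t½) = 211.4 atoms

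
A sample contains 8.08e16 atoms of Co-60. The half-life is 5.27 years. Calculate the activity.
A = λN = 1.063e16 decays/year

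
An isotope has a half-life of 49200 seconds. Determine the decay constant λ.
λ = ln(2)/t½ = 1.409e-5 second⁻¹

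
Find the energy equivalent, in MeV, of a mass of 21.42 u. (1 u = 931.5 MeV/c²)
E = mc² = 19950 MeV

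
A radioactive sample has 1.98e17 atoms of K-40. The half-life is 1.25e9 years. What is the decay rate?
A = λN = 1.098e8 decays/year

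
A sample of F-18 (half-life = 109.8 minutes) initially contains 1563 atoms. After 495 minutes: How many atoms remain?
N = N₀(1/2)^(t/t½) = 68.68 atoms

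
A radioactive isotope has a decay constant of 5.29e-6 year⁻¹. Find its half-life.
t½ = ln(2)/λ = 1.31e5 years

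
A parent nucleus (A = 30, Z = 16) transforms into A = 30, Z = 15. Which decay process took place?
ΔA = 0, ΔZ = -1 ⇒ beta-plus decay (β⁺) or electron capture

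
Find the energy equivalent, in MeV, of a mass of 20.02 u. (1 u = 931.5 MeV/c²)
E = mc² = 18650 MeV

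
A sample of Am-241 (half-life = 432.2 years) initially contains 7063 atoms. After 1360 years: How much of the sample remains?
N = N₀(1/2)^(t/t½) = 797.5 atoms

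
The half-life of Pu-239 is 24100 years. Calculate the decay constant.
λ = ln(2)/t½ = 2.876e-5 year⁻¹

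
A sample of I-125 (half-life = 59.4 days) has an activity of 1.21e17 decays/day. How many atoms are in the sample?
N = A/λ = 1.037e19 atoms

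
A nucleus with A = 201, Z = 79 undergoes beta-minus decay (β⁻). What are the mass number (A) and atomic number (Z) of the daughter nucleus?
Daughter: A = 201, Z = 80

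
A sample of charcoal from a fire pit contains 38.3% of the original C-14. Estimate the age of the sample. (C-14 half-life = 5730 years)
Age = t½ × log₂(1/ratio) = 7934 years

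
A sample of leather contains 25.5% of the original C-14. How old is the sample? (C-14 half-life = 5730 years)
Age = t½ × log₂(1/ratio) = 11300 years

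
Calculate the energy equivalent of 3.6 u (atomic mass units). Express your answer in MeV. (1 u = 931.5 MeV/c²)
E = mc² = 3353 MeV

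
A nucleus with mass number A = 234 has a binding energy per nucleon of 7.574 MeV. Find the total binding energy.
B.E. = 7.574 × 234 = 1772 MeV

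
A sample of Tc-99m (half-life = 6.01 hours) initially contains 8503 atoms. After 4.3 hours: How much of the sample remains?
N = N₀(1/2)^(t/t½) = 5178 atoms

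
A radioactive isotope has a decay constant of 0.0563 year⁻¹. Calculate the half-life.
t½ = ln(2)/λ = 12.31 years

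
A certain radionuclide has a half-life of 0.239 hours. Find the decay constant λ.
λ = ln(2)/t½ = 2.9 hour⁻¹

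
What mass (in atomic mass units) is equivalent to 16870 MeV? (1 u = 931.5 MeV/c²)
m = E/c² = 18.11 u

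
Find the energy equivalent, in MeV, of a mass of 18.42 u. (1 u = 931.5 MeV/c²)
E = mc² = 17160 MeV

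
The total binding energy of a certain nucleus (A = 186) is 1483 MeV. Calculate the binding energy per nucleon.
B.E./A = 1483/186 = 7.973 MeV/nucleon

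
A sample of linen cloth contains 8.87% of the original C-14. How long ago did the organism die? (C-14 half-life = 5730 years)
Age = t½ × log₂(1/ratio) = 20030 years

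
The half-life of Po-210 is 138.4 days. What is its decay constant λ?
λ = ln(2)/t½ = 0.005008 day⁻¹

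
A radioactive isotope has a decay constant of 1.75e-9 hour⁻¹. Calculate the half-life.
t½ = ln(2)/λ = 3.961e8 hours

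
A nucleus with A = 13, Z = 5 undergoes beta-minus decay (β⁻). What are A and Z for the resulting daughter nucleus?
Daughter: A = 13, Z = 6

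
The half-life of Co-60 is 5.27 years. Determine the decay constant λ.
λ = ln(2)/t½ = 0.1315 year⁻¹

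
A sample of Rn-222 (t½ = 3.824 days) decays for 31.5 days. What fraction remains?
N/N₀ = (1/2)^(t/t½) = 0.003313 = 0.331%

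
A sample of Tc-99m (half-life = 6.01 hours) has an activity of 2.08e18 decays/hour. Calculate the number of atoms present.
N = A/λ = 1.803e19 atoms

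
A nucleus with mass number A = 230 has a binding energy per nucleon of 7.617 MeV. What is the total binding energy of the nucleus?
B.E. = 7.617 × 230 = 1752 MeV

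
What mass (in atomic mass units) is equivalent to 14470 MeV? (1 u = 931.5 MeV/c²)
m = E/c² = 15.53 u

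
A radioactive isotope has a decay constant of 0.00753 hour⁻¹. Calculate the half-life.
t½ = ln(2)/λ = 92.05 hours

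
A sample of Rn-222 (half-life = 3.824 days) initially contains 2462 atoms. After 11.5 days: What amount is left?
N = N₀(1/2)^(t/t½) = 306.2 atoms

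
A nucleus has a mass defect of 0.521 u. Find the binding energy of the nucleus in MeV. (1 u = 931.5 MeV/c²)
B.E. = Δm × 931.5 = 485.3 MeV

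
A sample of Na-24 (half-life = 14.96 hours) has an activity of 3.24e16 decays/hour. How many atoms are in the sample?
N = A/λ = 6.993e17 atoms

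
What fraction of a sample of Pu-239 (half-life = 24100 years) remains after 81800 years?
N/N₀ = (1/2)^(t/t½) = 0.09511 = 9.51%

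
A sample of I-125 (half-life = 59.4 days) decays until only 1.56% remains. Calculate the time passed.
t = t½ × log₂(N₀/N) = 356.5 days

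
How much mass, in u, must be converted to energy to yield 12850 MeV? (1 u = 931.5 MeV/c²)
m = E/c² = 13.79 u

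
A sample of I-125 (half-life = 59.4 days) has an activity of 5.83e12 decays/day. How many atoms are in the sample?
N = A/λ = 4.996e14 atoms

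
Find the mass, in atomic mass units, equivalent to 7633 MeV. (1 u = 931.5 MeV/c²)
m = E/c² = 8.194 u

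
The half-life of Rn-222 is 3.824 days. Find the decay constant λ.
λ = ln(2)/t½ = 0.1813 day⁻¹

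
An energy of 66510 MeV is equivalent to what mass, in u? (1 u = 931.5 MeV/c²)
m = E/c² = 71.4 u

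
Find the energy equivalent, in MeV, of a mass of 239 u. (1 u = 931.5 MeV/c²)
E = mc² = 2.226e5 MeV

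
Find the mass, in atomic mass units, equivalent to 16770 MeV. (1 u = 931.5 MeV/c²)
m = E/c² = 18 u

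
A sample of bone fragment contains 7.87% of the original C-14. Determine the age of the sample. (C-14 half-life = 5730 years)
Age = t½ × log₂(1/ratio) = 21010 years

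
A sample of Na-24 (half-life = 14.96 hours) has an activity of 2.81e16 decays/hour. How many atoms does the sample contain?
N = A/λ = 6.065e17 atoms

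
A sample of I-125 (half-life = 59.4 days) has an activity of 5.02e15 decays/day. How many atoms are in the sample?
N = A/λ = 4.302e17 atoms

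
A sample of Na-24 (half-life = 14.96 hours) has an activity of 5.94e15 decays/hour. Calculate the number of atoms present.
N = A/λ = 1.282e17 atoms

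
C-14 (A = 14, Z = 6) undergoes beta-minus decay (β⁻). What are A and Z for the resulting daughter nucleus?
Daughter: A = 14, Z = 7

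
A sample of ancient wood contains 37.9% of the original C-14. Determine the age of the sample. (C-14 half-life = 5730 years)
Age = t½ × log₂(1/ratio) = 8020 years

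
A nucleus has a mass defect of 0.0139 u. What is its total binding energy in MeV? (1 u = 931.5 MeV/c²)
B.E. = Δm × 931.5 = 12.95 MeV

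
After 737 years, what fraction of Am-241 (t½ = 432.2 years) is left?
N/N₀ = (1/2)^(t/t½) = 0.3067 = 30.7%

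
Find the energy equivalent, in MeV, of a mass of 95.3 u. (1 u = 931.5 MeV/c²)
E = mc² = 88770 MeV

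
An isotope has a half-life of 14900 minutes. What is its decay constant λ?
λ = ln(2)/t½ = 4.652e-5 minute⁻¹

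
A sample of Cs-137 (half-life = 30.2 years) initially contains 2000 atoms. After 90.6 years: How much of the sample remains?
N = N₀(1/2)^(t/t½) = 250 atoms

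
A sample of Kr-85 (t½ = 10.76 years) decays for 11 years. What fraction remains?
N/N₀ = (1/2)^(t/t½) = 0.4923 = 49.2%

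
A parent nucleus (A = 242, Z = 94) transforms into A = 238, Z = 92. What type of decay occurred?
ΔA = -4, ΔZ = -2 ⇒ alpha decay (α)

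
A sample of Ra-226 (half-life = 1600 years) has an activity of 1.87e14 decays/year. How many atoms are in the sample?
N = A/λ = 4.317e17 atoms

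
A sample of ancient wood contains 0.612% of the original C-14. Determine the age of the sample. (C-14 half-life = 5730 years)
Age = t½ × log₂(1/ratio) = 42130 years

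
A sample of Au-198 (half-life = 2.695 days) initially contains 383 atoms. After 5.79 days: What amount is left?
N = N₀(1/2)^(t/t½) = 86.39 atoms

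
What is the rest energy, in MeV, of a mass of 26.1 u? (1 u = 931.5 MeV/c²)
E = mc² = 24310 MeV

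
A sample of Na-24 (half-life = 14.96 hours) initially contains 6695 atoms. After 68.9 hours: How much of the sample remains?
N = N₀(1/2)^(t/t½) = 275 atoms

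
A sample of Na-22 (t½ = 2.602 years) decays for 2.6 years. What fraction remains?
N/N₀ = (1/2)^(t/t½) = 0.5003 = 50%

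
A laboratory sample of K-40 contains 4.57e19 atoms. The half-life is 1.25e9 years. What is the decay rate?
A = λN = 2.534e10 decays/year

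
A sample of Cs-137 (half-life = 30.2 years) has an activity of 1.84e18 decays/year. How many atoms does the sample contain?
N = A/λ = 8.017e19 atoms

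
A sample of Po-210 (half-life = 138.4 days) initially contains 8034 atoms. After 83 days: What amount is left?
N = N₀(1/2)^(t/t½) = 5302 atoms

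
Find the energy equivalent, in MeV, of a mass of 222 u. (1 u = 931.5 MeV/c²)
E = mc² = 2.068e5 MeV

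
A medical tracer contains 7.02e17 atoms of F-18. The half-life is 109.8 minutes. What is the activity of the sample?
A = λN = 4.432e15 decays/minute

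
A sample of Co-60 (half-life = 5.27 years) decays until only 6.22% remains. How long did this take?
t = t½ × log₂(N₀/N) = 21.12 years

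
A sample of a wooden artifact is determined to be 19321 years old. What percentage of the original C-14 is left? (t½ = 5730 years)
N/N₀ = (1/2)^(t/t½) = 0.0966 = 9.66%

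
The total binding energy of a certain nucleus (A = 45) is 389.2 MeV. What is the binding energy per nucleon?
B.E./A = 389.2/45 = 8.649 MeV/nucleon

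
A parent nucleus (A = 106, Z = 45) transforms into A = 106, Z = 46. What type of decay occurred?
ΔA = 0, ΔZ = +1 ⇒ beta-minus decay (β⁻)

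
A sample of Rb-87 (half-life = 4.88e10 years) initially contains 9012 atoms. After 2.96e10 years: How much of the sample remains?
N = N₀(1/2)^(t/t½) = 5919 atoms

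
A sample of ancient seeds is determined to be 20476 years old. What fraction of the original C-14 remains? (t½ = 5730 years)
N/N₀ = (1/2)^(t/t½) = 0.084 = 8.4%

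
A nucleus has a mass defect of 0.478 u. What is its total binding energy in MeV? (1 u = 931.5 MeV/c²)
B.E. = Δm × 931.5 = 445.3 MeV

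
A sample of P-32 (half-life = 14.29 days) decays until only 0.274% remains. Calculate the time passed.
t = t½ × log₂(N₀/N) = 121.6 days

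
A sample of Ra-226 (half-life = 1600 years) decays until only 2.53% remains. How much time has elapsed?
t = t½ × log₂(N₀/N) = 8488 years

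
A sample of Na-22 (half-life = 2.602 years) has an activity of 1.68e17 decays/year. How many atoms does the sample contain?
N = A/λ = 6.307e17 atoms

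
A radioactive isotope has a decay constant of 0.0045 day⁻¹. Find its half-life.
t½ = ln(2)/λ = 154 days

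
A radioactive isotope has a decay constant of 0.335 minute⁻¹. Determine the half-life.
t½ = ln(2)/λ = 2.069 minutes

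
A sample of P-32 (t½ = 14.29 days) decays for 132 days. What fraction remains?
N/N₀ = (1/2)^(t/t½) = 0.001657 = 0.166%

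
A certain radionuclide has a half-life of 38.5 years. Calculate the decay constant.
λ = ln(2)/t½ = 0.018 year⁻¹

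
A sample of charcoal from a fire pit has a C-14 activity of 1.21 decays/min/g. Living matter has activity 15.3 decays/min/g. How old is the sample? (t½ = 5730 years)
Age = t½ × log₂(A₀/A) = 20970 years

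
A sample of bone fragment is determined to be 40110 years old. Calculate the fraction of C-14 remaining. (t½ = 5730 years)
N/N₀ = (1/2)^(t/t½) = 0.007812 = 0.781%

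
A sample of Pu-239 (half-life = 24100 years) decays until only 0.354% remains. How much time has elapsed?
t = t½ × log₂(N₀/N) = 1.962e5 years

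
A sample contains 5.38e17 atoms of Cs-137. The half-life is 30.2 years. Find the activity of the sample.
A = λN = 1.235e16 decays/year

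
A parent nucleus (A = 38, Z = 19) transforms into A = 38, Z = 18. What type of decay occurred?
ΔA = 0, ΔZ = -1 ⇒ beta-plus decay (β⁺) or electron capture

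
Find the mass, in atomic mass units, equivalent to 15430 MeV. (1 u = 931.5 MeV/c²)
m = E/c² = 16.56 u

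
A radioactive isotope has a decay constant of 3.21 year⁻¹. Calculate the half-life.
t½ = ln(2)/λ = 0.2159 years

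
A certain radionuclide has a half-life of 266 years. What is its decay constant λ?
λ = ln(2)/t½ = 0.002606 year⁻¹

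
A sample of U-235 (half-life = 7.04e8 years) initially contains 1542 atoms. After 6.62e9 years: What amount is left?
N = N₀(1/2)^(t/t½) = 2.277 atoms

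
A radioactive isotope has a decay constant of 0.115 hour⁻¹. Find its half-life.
t½ = ln(2)/λ = 6.027 hours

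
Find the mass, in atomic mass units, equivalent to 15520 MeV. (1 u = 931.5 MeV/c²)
m = E/c² = 16.66 u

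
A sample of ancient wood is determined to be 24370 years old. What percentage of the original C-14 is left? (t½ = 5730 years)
N/N₀ = (1/2)^(t/t½) = 0.05244 = 5.24%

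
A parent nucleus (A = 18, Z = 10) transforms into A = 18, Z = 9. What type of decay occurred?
ΔA = 0, ΔZ = -1 ⇒ beta-plus decay (β⁺) or electron capture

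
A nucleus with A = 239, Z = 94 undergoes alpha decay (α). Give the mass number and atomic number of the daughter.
Daughter: A = 235, Z = 92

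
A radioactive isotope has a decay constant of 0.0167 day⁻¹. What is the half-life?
t½ = ln(2)/λ = 41.51 days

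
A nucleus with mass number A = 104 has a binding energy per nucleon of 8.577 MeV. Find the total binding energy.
B.E. = 8.577 × 104 = 892 MeV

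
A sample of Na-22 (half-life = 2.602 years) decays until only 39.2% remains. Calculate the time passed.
t = t½ × log₂(N₀/N) = 3.515 years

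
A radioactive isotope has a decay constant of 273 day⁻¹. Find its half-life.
t½ = ln(2)/λ = 0.002539 days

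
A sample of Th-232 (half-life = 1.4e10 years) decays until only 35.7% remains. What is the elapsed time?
t = t½ × log₂(N₀/N) = 2.08e10 years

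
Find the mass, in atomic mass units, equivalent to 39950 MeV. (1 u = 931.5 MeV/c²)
m = E/c² = 42.89 u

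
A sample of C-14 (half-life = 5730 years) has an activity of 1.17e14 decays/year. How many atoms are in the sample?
N = A/λ = 9.672e17 atoms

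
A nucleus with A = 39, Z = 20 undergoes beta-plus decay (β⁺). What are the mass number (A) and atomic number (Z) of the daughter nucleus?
Daughter: A = 39, Z = 19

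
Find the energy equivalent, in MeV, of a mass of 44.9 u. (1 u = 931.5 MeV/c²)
E = mc² = 41820 MeV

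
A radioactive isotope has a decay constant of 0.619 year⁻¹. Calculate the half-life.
t½ = ln(2)/λ = 1.12 years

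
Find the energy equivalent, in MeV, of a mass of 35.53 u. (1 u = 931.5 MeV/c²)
E = mc² = 33100 MeV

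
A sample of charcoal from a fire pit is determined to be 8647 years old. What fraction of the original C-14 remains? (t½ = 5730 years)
N/N₀ = (1/2)^(t/t½) = 0.3513 = 35.1%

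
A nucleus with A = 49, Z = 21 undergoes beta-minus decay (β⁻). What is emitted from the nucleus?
β⁻: electron (e⁻) + antineutrino (ν̄ₑ)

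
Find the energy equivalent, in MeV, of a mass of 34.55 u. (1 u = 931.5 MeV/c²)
E = mc² = 32180 MeV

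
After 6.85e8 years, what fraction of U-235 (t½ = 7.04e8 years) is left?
N/N₀ = (1/2)^(t/t½) = 0.5094 = 50.9%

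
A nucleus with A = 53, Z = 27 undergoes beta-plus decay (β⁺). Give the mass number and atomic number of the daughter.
Daughter: A = 53, Z = 26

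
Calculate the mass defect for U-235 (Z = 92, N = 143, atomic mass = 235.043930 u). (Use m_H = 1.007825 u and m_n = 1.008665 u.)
Δm = Z·m_H + N·m_n − M = 1.915 u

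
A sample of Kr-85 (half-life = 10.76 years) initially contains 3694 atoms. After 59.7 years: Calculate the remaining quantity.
N = N₀(1/2)^(t/t½) = 78.94 atoms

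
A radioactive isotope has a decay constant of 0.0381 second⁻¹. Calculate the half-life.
t½ = ln(2)/λ = 18.19 seconds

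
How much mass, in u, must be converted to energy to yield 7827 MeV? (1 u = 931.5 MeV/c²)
m = E/c² = 8.403 u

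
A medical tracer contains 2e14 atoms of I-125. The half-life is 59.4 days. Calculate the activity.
A = λN = 2.334e12 decays/day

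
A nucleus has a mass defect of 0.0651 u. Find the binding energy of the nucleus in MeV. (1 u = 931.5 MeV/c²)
B.E. = Δm × 931.5 = 60.64 MeV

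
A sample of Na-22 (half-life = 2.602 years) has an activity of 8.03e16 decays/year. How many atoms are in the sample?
N = A/λ = 3.014e17 atoms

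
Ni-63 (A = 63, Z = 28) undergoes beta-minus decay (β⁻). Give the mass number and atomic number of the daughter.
Daughter: A = 63, Z = 29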